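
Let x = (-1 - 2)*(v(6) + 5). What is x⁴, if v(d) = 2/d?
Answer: 65536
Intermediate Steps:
x = -16 (x = (-1 - 2)*(2/6 + 5) = -3*(2*(⅙) + 5) = -3*(⅓ + 5) = -3*16/3 = -16)
x⁴ = (-16)⁴ = 65536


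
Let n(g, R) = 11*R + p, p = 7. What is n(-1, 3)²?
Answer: 1600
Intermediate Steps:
n(g, R) = 7 + 11*R (n(g, R) = 11*R + 7 = 7 + 11*R)
n(-1, 3)² = (7 + 11*3)² = (7 + 33)² = 40² = 1600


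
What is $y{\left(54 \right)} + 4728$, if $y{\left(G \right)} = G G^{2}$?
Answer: $162192$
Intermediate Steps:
$y{\left(G \right)} = G^{3}$
$y{\left(54 \right)} + 4728 = 54^{3} + 4728 = 157464 + 4728 = 162192$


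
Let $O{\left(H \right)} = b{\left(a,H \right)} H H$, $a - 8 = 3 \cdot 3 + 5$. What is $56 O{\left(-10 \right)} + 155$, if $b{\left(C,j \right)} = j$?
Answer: $-55845$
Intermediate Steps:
$a = 22$ ($a = 8 + \left(3 \cdot 3 + 5\right) = 8 + \left(9 + 5\right) = 8 + 14 = 22$)
$O{\left(H \right)} = H^{3}$ ($O{\left(H \right)} = H H H = H^{2} H = H^{3}$)
$56 O{\left(-10 \right)} + 155 = 56 \left(-10\right)^{3} + 155 = 56 \left(-1000\right) + 155 = -56000 + 155 = -55845$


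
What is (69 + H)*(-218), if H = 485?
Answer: -120772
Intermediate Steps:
(69 + H)*(-218) = (69 + 485)*(-218) = 554*(-218) = -120772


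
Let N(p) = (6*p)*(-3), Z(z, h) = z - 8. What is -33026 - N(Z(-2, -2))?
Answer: -33206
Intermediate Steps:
Z(z, h) = -8 + z
N(p) = -18*p
-33026 - N(Z(-2, -2)) = -33026 - (-18)*(-8 - 2) = -33026 - (-18)*(-10) = -33026 - 1*180 = -33026 - 180 = -33206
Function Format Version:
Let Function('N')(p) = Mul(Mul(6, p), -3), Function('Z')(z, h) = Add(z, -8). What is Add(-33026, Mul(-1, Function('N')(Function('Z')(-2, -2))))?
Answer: -33206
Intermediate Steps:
Function('Z')(z, h) = Add(-8, z)
Function('N')(p) = Mul(-18, p)
Add(-33026, Mul(-1, Function('N')(Function('Z')(-2, -2)))) = Add(-33026, Mul(-1, Mul(-18, Add(-8, -2)))) = Add(-33026, Mul(-1, Mul(-18, -10))) = Add(-33026, Mul(-1, 180)) = Add(-33026, -180) = -33206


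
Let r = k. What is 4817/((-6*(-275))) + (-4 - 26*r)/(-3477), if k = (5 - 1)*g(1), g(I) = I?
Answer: 5642303/1912350 ≈ 2.9505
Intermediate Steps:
k = 4 (k = (5 - 1)*1 = 4*1 = 4)
r = 4
4817/((-6*(-275))) + (-4 - 26*r)/(-3477) = 4817/((-6*(-275))) + (-4 - 26*4)/(-3477) = 4817/1650 + (-4 - 104)*(-1/3477) = 4817*(1/1650) - 108*(-1/3477) = 4817/1650 + 36/1159 = 5642303/1912350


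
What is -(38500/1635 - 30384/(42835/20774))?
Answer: 15851666164/1077465 ≈ 14712.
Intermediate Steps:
-(38500/1635 - 30384/(42835/20774)) = -(38500*(1/1635) - 30384/(42835*(1/20774))) = -(7700/327 - 30384/3295/1598) = -(7700/327 - 30384*1598/3295) = -(7700/327 - 48553632/3295) = -1*(-15851666164/1077465) = 15851666164/1077465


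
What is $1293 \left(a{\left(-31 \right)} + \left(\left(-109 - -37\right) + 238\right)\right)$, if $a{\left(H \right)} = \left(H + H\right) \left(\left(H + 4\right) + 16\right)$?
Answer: $1096464$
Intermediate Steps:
$a{\left(H \right)} = 2 H \left(20 + H\right)$ ($a{\left(H \right)} = 2 H \left(\left(4 + H\right) + 16\right) = 2 H \left(20 + H\right)$)
$1293 \left(a{\left(-31 \right)} + \left(\left(-109 - -37\right) + 238\right)\right) = 1293 \left(2 \left(-31\right) \left(20 - 31\right) + \left(\left(-109 - -37\right) + 238\right)\right) = 1293 \left(2 \left(-31\right) \left(-11\right) + \left(\left(-109 + \left(-60 + 97\right)\right) + 238\right)\right) = 1293 \left(682 + \left(\left(-109 + 37\right) + 238\right)\right) = 1293 \left(682 + \left(-72 + 238\right)\right) = 1293 \left(682 + 166\right) = 1293 \cdot 848 = 1096464$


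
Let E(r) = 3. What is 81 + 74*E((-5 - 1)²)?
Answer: 303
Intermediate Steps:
81 + 74*E((-5 - 1)²) = 81 + 74*3 = 81 + 222 = 303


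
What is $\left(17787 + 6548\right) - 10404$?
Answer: $13931$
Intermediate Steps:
$\left(17787 + 6548\right) - 10404 = 24335 - 10404 = 13931$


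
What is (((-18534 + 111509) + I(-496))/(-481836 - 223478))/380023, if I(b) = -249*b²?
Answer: 861479/3775148482 ≈ 0.00022820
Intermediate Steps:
(((-18534 + 111509) + I(-496))/(-481836 - 223478))/380023 = (((-18534 + 111509) - 249*(-496)²)/(-481836 - 223478))/380023 = ((92975 - 249*246016)/(-705314))*(1/380023) = ((92975 - 61257984)*(-1/705314))*(1/380023) = -61165009*(-1/705314)*(1/380023) = (861479/9934)*(1/380023) = 861479/3775148482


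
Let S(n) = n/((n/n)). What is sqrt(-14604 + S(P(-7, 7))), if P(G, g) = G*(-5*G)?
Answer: I*sqrt(14849) ≈ 121.86*I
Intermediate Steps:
P(G, g) = -5*G**2
S(n) = n (S(n) = n/1 = n*1 = n)
sqrt(-14604 + S(P(-7, 7))) = sqrt(-14604 - 5*(-7)**2) = sqrt(-14604 - 5*49) = sqrt(-14604 - 245) = sqrt(-14849) = I*sqrt(14849)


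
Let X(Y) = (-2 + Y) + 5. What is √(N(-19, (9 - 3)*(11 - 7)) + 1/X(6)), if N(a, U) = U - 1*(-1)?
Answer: √226/3 ≈ 5.0111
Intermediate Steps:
X(Y) = 3 + Y
N(a, U) = 1 + U (N(a, U) = U + 1 = 1 + U)
√(N(-19, (9 - 3)*(11 - 7)) + 1/X(6)) = √((1 + (9 - 3)*(11 - 7)) + 1/(3 + 6)) = √((1 + 6*4) + 1/9) = √((1 + 24) + ⅑) = √(25 + ⅑) = √(226/9) = √226/3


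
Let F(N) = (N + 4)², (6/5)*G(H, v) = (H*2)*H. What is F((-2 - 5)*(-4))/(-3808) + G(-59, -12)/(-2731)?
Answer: -2333371/974967 ≈ -2.3933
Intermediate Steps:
G(H, v) = 5*H²/3 (G(H, v) = 5*((H*2)*H)/6 = 5*((2*H)*H)/6 = 5*(2*H²)/6 = 5*H²/3)
F(N) = (4 + N)²
F((-2 - 5)*(-4))/(-3808) + G(-59, -12)/(-2731) = (4 + (-2 - 5)*(-4))²/(-3808) + ((5/3)*(-59)²)/(-2731) = (4 - 7*(-4))²*(-1/3808) + ((5/3)*3481)*(-1/2731) = (4 + 28)²*(-1/3808) + (17405/3)*(-1/2731) = 32²*(-1/3808) - 17405/8193 = 1024*(-1/3808) - 17405/8193 = -32/119 - 17405/8193 = -2333371/974967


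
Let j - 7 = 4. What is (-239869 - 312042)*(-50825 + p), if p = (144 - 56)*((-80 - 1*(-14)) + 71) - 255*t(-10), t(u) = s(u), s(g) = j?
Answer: 29356146090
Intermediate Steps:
j = 11 (j = 7 + 4 = 11)
s(g) = 11
t(u) = 11
p = -2365 (p = (144 - 56)*((-80 - 1*(-14)) + 71) - 255*11 = 88*((-80 + 14) + 71) - 2805 = 88*(-66 + 71) - 2805 = 88*5 - 2805 = 440 - 2805 = -2365)
(-239869 - 312042)*(-50825 + p) = (-239869 - 312042)*(-50825 - 2365) = -551911*(-53190) = 29356146090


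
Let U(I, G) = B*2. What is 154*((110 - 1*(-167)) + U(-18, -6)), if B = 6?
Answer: 44506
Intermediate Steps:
U(I, G) = 12 (U(I, G) = 6*2 = 12)
154*((110 - 1*(-167)) + U(-18, -6)) = 154*((110 - 1*(-167)) + 12) = 154*((110 + 167) + 12) = 154*(277 + 12) = 154*289 = 44506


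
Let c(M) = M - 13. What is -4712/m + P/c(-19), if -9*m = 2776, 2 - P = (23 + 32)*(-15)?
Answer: -117337/11104 ≈ -10.567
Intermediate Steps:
P = 827 (P = 2 - (23 + 32)*(-15) = 2 - 55*(-15) = 2 - 1*(-825) = 2 + 825 = 827)
m = -2776/9 (m = -⅑*2776 = -2776/9 ≈ -308.44)
c(M) = -13 + M
-4712/m + P/c(-19) = -4712/(-2776/9) + 827/(-13 - 19) = -4712*(-9/2776) + 827/(-32) = 5301/347 + 827*(-1/32) = 5301/347 - 827/32 = -117337/11104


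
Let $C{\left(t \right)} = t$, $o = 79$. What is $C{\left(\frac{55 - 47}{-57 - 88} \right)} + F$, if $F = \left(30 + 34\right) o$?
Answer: $\frac{733112}{145} \approx 5055.9$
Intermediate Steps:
$F = 5056$ ($F = \left(30 + 34\right) 79 = 64 \cdot 79 = 5056$)
$C{\left(\frac{55 - 47}{-57 - 88} \right)} + F = \frac{55 - 47}{-57 - 88} + 5056 = \frac{55 - 47}{-145} + 5056 = \left(55 - 47\right) \left(- \frac{1}{145}\right) + 5056 = 8 \left(- \frac{1}{145}\right) + 5056 = - \frac{8}{145} + 5056 = \frac{733112}{145}$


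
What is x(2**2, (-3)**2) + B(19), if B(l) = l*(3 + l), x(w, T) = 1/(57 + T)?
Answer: 27589/66 ≈ 418.02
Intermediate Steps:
x(2**2, (-3)**2) + B(19) = 1/(57 + (-3)**2) + 19*(3 + 19) = 1/(57 + 9) + 19*22 = 1/66 + 418 = 27589/66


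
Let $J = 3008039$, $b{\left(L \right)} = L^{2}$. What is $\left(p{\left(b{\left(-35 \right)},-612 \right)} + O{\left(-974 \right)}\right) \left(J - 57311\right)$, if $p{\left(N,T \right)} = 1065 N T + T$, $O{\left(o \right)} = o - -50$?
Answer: $-2355955764722208$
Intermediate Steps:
$O{\left(o \right)} = 50 + o$ ($O{\left(o \right)} = o + 50 = 50 + o$)
$p{\left(N,T \right)} = T + 1065 N T$ ($p{\left(N,T \right)} = 1065 N T + T = T + 1065 N T$)
$\left(p{\left(b{\left(-35 \right)},-612 \right)} + O{\left(-974 \right)}\right) \left(J - 57311\right) = \left(- 612 \left(1 + 1065 \left(-35\right)^{2}\right) + \left(50 - 974\right)\right) \left(3008039 - 57311\right) = \left(- 612 \left(1 + 1065 \cdot 1225\right) - 924\right) 2950728 = \left(- 612 \left(1 + 1304625\right) - 924\right) 2950728 = \left(\left(-612\right) 1304626 - 924\right) 2950728 = \left(-798431112 - 924\right) 2950728 = \left(-798432036\right) 2950728 = -2355955764722208$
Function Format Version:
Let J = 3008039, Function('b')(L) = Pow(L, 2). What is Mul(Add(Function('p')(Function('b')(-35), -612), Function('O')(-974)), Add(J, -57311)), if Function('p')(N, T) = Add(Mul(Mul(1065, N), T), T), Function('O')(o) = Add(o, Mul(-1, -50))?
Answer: -2355955764722208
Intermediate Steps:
Function('O')(o) = Add(50, o) (Function('O')(o) = Add(o, 50) = Add(50, o))
Function('p')(N, T) = Add(T, Mul(1065, N, T)) (Function('p')(N, T) = Add(Mul(1065, N, T), T) = Add(T, Mul(1065, N, T)))
Mul(Add(Function('p')(Function('b')(-35), -612), Function('O')(-974)), Add(J, -57311)) = Mul(Add(Mul(-612, Add(1, Mul(1065, Pow(-35, 2)))), Add(50, -974)), Add(3008039, -57311)) = Mul(Add(Mul(-612, Add(1, Mul(1065, 1225))), -924), 2950728) = Mul(Add(Mul(-612, Add(1, 1304625)), -924), 2950728) = Mul(Add(Mul(-612, 1304626), -924), 2950728) = Mul(Add(-798431112, -924), 2950728) = Mul(-798432036, 2950728) = -2355955764722208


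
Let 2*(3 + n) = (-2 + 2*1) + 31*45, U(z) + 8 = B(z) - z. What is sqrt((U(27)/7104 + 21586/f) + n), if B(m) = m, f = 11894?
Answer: sqrt(4854749003539626)/2640468 ≈ 26.388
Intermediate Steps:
U(z) = -8 (U(z) = -8 + (z - z) = -8 + 0 = -8)
n = 1389/2 (n = -3 + ((-2 + 2*1) + 31*45)/2 = -3 + ((-2 + 2) + 1395)/2 = -3 + (0 + 1395)/2 = -3 + (1/2)*1395 = -3 + 1395/2 = 1389/2 ≈ 694.50)
sqrt((U(27)/7104 + 21586/f) + n) = sqrt((-8/7104 + 21586/11894) + 1389/2) = sqrt((-8*1/7104 + 21586*(1/11894)) + 1389/2) = sqrt((-1/888 + 10793/5947) + 1389/2) = sqrt(9578237/5280936 + 1389/2) = sqrt(3677188289/5280936) = sqrt(4854749003539626)/2640468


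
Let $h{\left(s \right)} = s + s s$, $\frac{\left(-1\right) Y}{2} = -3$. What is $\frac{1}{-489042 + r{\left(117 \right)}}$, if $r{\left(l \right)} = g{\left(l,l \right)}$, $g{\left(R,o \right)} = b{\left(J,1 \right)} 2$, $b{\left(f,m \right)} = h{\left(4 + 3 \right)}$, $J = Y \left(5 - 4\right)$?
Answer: $- \frac{1}{488930} \approx -2.0453 \cdot 10^{-6}$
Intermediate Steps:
$Y = 6$ ($Y = \left(-2\right) \left(-3\right) = 6$)
$J = 6$ ($J = 6 \left(5 - 4\right) = 6 \cdot 1 = 6$)
$h{\left(s \right)} = s + s^{2}$
$b{\left(f,m \right)} = 56$ ($b{\left(f,m \right)} = \left(4 + 3\right) \left(1 + \left(4 + 3\right)\right) = 7 \left(1 + 7\right) = 7 \cdot 8 = 56$)
$g{\left(R,o \right)} = 112$ ($g{\left(R,o \right)} = 56 \cdot 2 = 112$)
$r{\left(l \right)} = 112$
$\frac{1}{-489042 + r{\left(117 \right)}} = \frac{1}{-489042 + 112} = \frac{1}{-488930} = - \frac{1}{488930}$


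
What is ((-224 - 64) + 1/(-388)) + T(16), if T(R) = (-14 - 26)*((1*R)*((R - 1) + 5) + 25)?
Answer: -5466145/388 ≈ -14088.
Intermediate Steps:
T(R) = -1000 - 40*R*(4 + R) (T(R) = -40*(R*((-1 + R) + 5) + 25) = -40*(R*(4 + R) + 25) = -40*(25 + R*(4 + R)) = -1000 - 40*R*(4 + R))
((-224 - 64) + 1/(-388)) + T(16) = ((-224 - 64) + 1/(-388)) + (-1000 - 160*16 - 40*16²) = (-288 - 1/388) + (-1000 - 2560 - 40*256) = -111745/388 + (-1000 - 2560 - 10240) = -111745/388 - 13800 = -5466145/388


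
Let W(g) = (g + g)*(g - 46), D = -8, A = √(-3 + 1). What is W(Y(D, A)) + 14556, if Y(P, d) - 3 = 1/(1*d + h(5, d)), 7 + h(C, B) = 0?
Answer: 52*(3851*√2 + 12934*I)/(14*√2 + 47*I) ≈ 14309.0 + 2.2336*I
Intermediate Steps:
h(C, B) = -7 (h(C, B) = -7 + 0 = -7)
A = I*√2 (A = √(-2) = I*√2 ≈ 1.4142*I)
Y(P, d) = 3 + 1/(-7 + d) (Y(P, d) = 3 + 1/(1*d - 7) = 3 + 1/(d - 7) = 3 + 1/(-7 + d))
W(g) = 2*g*(-46 + g) (W(g) = (2*g)*(-46 + g) = 2*g*(-46 + g))
W(Y(D, A)) + 14556 = 2*((-20 + 3*(I*√2))/(-7 + I*√2))*(-46 + (-20 + 3*(I*√2))/(-7 + I*√2)) + 14556 = 2*((-20 + 3*I*√2)/(-7 + I*√2))*(-46 + (-20 + 3*I*√2)/(-7 + I*√2)) + 14556 = 2*(-46 + (-20 + 3*I*√2)/(-7 + I*√2))*(-20 + 3*I*√2)/(-7 + I*√2) + 14556 = 14556 + 2*(-46 + (-20 + 3*I*√2)/(-7 + I*√2))*(-20 + 3*I*√2)/(-7 + I*√2)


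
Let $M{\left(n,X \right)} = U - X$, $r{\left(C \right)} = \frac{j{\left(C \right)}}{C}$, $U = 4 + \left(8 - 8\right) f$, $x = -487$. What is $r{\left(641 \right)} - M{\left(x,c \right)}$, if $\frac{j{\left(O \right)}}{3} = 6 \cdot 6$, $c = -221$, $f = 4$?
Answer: $- \frac{144117}{641} \approx -224.83$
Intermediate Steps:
$U = 4$ ($U = 4 + \left(8 - 8\right) 4 = 4 + 0 \cdot 4 = 4 + 0 = 4$)
$j{\left(O \right)} = 108$ ($j{\left(O \right)} = 3 \cdot 6 \cdot 6 = 3 \cdot 36 = 108$)
$r{\left(C \right)} = \frac{108}{C}$
$M{\left(n,X \right)} = 4 - X$
$r{\left(641 \right)} - M{\left(x,c \right)} = \frac{108}{641} - \left(4 - -221\right) = 108 \cdot \frac{1}{641} - \left(4 + 221\right) = \frac{108}{641} - 225 = - \frac{144117}{641}$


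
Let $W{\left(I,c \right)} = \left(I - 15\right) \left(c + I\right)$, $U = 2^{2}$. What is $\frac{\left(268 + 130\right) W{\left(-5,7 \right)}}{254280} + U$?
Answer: $\frac{25030}{6357} \approx 3.9374$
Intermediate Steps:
$U = 4$
$W{\left(I,c \right)} = \left(-15 + I\right) \left(I + c\right)$
$\frac{\left(268 + 130\right) W{\left(-5,7 \right)}}{254280} + U = \frac{\left(268 + 130\right) \left(\left(-5\right)^{2} - -75 - 105 - 35\right)}{254280} + 4 = 398 \left(25 + 75 - 105 - 35\right) \frac{1}{254280} + 4 = 398 \left(-40\right) \frac{1}{254280} + 4 = \left(-15920\right) \frac{1}{254280} + 4 = - \frac{398}{6357} + 4 = \frac{25030}{6357}$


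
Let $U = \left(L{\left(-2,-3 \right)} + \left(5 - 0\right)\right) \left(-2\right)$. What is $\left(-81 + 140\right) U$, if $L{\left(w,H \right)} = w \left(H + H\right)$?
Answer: $-2006$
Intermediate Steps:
$L{\left(w,H \right)} = 2 H w$ ($L{\left(w,H \right)} = w 2 H = 2 H w$)
$U = -34$ ($U = \left(2 \left(-3\right) \left(-2\right) + \left(5 - 0\right)\right) \left(-2\right) = \left(12 + \left(5 + 0\right)\right) \left(-2\right) = \left(12 + 5\right) \left(-2\right) = 17 \left(-2\right) = -34$)
$\left(-81 + 140\right) U = \left(-81 + 140\right) \left(-34\right) = 59 \left(-34\right) = -2006$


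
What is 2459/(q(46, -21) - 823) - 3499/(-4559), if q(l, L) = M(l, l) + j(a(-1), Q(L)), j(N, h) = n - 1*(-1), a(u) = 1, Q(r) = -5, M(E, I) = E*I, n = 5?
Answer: 15755782/5922141 ≈ 2.6605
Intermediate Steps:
j(N, h) = 6 (j(N, h) = 5 - 1*(-1) = 5 + 1 = 6)
q(l, L) = 6 + l**2 (q(l, L) = l*l + 6 = l**2 + 6 = 6 + l**2)
2459/(q(46, -21) - 823) - 3499/(-4559) = 2459/((6 + 46**2) - 823) - 3499/(-4559) = 2459/((6 + 2116) - 823) - 3499*(-1/4559) = 2459/(2122 - 823) + 3499/4559 = 2459/1299 + 3499/4559 = 15755782/5922141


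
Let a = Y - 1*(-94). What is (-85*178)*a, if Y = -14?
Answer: -1210400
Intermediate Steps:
a = 80 (a = -14 - 1*(-94) = -14 + 94 = 80)
(-85*178)*a = -85*178*80 = -15130*80 = -1210400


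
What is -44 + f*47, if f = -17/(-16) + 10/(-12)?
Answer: -1595/48 ≈ -33.229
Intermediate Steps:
f = 11/48 (f = -17*(-1/16) + 10*(-1/12) = 17/16 - ⅚ = 11/48 ≈ 0.22917)
-44 + f*47 = -44 + (11/48)*47 = -44 + 517/48 = -1595/48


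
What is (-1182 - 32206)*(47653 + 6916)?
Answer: -1821949772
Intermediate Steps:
(-1182 - 32206)*(47653 + 6916) = -33388*54569 = -1821949772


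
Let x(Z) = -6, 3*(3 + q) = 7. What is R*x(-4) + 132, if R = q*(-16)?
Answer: 68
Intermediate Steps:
q = -⅔ (q = -3 + (⅓)*7 = -3 + 7/3 = -⅔ ≈ -0.66667)
R = 32/3 (R = -⅔*(-16) = 32/3 ≈ 10.667)
R*x(-4) + 132 = (32/3)*(-6) + 132 = -64 + 132 = 68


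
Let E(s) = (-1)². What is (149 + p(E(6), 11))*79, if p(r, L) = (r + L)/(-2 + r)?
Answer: 10823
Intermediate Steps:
E(s) = 1
p(r, L) = (L + r)/(-2 + r)
(149 + p(E(6), 11))*79 = (149 + (11 + 1)/(-2 + 1))*79 = (149 + 12/(-1))*79 = (149 - 1*12)*79 = (149 - 12)*79 = 137*79 = 10823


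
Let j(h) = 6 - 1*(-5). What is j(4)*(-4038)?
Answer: -44418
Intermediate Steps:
j(h) = 11 (j(h) = 6 + 5 = 11)
j(4)*(-4038) = 11*(-4038) = -44418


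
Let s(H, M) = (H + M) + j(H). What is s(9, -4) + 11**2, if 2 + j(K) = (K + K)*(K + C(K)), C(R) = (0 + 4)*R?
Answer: 934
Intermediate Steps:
C(R) = 4*R
j(K) = -2 + 10*K**2 (j(K) = -2 + (K + K)*(K + 4*K) = -2 + (2*K)*(5*K) = -2 + 10*K**2)
s(H, M) = -2 + H + M + 10*H**2 (s(H, M) = (H + M) + (-2 + 10*H**2) = -2 + H + M + 10*H**2)
s(9, -4) + 11**2 = (-2 + 9 - 4 + 10*9**2) + 11**2 = (-2 + 9 - 4 + 10*81) + 121 = (-2 + 9 - 4 + 810) + 121 = 813 + 121 = 934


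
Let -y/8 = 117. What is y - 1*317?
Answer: -1253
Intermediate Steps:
y = -936 (y = -8*117 = -936)
y - 1*317 = -936 - 1*317 = -936 - 317 = -1253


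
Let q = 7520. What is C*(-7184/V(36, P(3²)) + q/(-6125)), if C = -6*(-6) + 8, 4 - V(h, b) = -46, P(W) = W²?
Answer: -7810528/1225 ≈ -6375.9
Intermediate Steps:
V(h, b) = 50 (V(h, b) = 4 - 1*(-46) = 4 + 46 = 50)
C = 44 (C = 36 + 8 = 44)
C*(-7184/V(36, P(3²)) + q/(-6125)) = 44*(-7184/50 + 7520/(-6125)) = 44*(-7184*1/50 + 7520*(-1/6125)) = 44*(-3592/25 - 1504/1225) = 44*(-177512/1225) = -7810528/1225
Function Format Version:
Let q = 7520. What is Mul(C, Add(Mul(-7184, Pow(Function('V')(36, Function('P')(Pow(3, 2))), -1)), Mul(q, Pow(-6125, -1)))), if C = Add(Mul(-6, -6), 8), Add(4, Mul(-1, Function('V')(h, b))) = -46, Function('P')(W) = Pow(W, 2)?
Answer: Rational(-7810528, 1225) ≈ -6375.9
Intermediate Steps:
Function('V')(h, b) = 50 (Function('V')(h, b) = Add(4, Mul(-1, -46)) = Add(4, 46) = 50)
C = 44 (C = Add(36, 8) = 44)
Mul(C, Add(Mul(-7184, Pow(Function('V')(36, Function('P')(Pow(3, 2))), -1)), Mul(q, Pow(-6125, -1)))) = Mul(44, Add(Mul(-7184, Pow(50, -1)), Mul(7520, Pow(-6125, -1)))) = Mul(44, Add(Mul(-7184, Rational(1, 50)), Mul(7520, Rational(-1, 6125)))) = Mul(44, Add(Rational(-3592, 25), Rational(-1504, 1225))) = Mul(44, Rational(-177512, 1225)) = Rational(-7810528, 1225)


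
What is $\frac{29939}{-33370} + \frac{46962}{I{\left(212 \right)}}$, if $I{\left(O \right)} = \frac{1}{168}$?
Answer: $\frac{5601626723}{710} \approx 7.8896 \cdot 10^{6}$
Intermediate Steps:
$I{\left(O \right)} = \frac{1}{168}$
$\frac{29939}{-33370} + \frac{46962}{I{\left(212 \right)}} = \frac{29939}{-33370} + 46962 \frac{1}{\frac{1}{168}} = 29939 \left(- \frac{1}{33370}\right) + 46962 \cdot 168 = - \frac{637}{710} + 7889616 = \frac{5601626723}{710}$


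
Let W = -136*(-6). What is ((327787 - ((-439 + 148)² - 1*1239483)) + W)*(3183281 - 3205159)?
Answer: -32453934590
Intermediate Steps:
W = 816
((327787 - ((-439 + 148)² - 1*1239483)) + W)*(3183281 - 3205159) = ((327787 - ((-439 + 148)² - 1*1239483)) + 816)*(3183281 - 3205159) = ((327787 - ((-291)² - 1239483)) + 816)*(-21878) = ((327787 - (84681 - 1239483)) + 816)*(-21878) = ((327787 - 1*(-1154802)) + 816)*(-21878) = ((327787 + 1154802) + 816)*(-21878) = (1482589 + 816)*(-21878) = 1483405*(-21878) = -32453934590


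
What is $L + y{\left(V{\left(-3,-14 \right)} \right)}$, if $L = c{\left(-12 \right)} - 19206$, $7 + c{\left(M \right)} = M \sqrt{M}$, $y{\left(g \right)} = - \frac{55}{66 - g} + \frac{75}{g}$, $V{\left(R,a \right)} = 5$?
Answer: $- \frac{1171133}{61} - 24 i \sqrt{3} \approx -19199.0 - 41.569 i$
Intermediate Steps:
$c{\left(M \right)} = -7 + M^{\frac{3}{2}}$ ($c{\left(M \right)} = -7 + M \sqrt{M} = -7 + M^{\frac{3}{2}}$)
$L = -19213 - 24 i \sqrt{3}$ ($L = \left(-7 + \left(-12\right)^{\frac{3}{2}}\right) - 19206 = \left(-7 - 24 i \sqrt{3}\right) - 19206 = -19213 - 24 i \sqrt{3} \approx -19213.0 - 41.569 i$)
$L + y{\left(V{\left(-3,-14 \right)} \right)} = \left(-19213 - 24 i \sqrt{3}\right) + \frac{10 \left(-495 + 13 \cdot 5\right)}{5 \left(-66 + 5\right)} = \left(-19213 - 24 i \sqrt{3}\right) + 10 \cdot \frac{1}{5} \frac{1}{-61} \left(-495 + 65\right) = \left(-19213 - 24 i \sqrt{3}\right) + 10 \cdot \frac{1}{5} \left(- \frac{1}{61}\right) \left(-430\right) = \left(-19213 - 24 i \sqrt{3}\right) + \frac{860}{61} = - \frac{1171133}{61} - 24 i \sqrt{3}$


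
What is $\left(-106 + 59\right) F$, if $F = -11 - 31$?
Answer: $1974$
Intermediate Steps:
$F = -42$ ($F = -11 - 31 = -42$)
$\left(-106 + 59\right) F = \left(-106 + 59\right) \left(-42\right) = \left(-47\right) \left(-42\right) = 1974$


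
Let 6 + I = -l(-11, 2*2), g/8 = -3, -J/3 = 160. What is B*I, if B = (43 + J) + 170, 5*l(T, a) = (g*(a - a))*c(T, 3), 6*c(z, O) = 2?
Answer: 1602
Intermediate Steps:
J = -480 (J = -3*160 = -480)
g = -24 (g = 8*(-3) = -24)
c(z, O) = 1/3 (c(z, O) = (1/6)*2 = 1/3)
l(T, a) = 0 (l(T, a) = (-24*(a - a)*(1/3))/5 = (-24*0*(1/3))/5 = (0*(1/3))/5 = (1/5)*0 = 0)
B = -267 (B = (43 - 480) + 170 = -437 + 170 = -267)
I = -6 (I = -6 - 1*0 = -6 + 0 = -6)
B*I = -267*(-6) = 1602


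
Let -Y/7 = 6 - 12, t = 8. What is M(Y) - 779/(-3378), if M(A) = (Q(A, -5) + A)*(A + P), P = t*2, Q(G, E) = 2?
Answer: 8621435/3378 ≈ 2552.2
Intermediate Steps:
P = 16 (P = 8*2 = 16)
Y = 42 (Y = -7*(6 - 12) = -7*(-6) = 42)
M(A) = (2 + A)*(16 + A) (M(A) = (2 + A)*(A + 16) = (2 + A)*(16 + A))
M(Y) - 779/(-3378) = (32 + 42**2 + 18*42) - 779/(-3378) = (32 + 1764 + 756) - 779*(-1/3378) = 2552 + 779/3378 = 8621435/3378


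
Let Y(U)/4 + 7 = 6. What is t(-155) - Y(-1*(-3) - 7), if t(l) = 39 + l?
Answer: -112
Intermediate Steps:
Y(U) = -4 (Y(U) = -28 + 4*6 = -28 + 24 = -4)
t(-155) - Y(-1*(-3) - 7) = (39 - 155) - 1*(-4) = -116 + 4 = -112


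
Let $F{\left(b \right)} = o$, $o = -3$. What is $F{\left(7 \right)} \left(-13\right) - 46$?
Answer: $-7$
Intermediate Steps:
$F{\left(b \right)} = -3$
$F{\left(7 \right)} \left(-13\right) - 46 = \left(-3\right) \left(-13\right) - 46 = 39 - 46 = -7$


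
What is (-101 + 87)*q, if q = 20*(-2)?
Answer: 560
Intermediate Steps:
q = -40
(-101 + 87)*q = (-101 + 87)*(-40) = -14*(-40) = 560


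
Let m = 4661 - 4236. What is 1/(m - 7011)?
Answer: -1/6586 ≈ -0.00015184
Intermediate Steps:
m = 425
1/(m - 7011) = 1/(425 - 7011) = 1/(-6586) = -1/6586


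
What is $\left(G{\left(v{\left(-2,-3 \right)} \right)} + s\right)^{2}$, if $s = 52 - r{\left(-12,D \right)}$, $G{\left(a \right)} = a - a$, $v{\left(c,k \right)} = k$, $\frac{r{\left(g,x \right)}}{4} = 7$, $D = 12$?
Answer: $576$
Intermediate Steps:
$r{\left(g,x \right)} = 28$ ($r{\left(g,x \right)} = 4 \cdot 7 = 28$)
$G{\left(a \right)} = 0$
$s = 24$ ($s = 52 - 28 = 24$)
$\left(G{\left(v{\left(-2,-3 \right)} \right)} + s\right)^{2} = \left(0 + 24\right)^{2} = 24^{2} = 576$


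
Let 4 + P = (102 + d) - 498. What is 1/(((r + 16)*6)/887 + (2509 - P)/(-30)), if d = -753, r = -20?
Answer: -13305/1624457 ≈ -0.0081904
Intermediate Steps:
P = -1153 (P = -4 + ((102 - 753) - 498) = -4 + (-651 - 498) = -4 - 1149 = -1153)
1/(((r + 16)*6)/887 + (2509 - P)/(-30)) = 1/(((-20 + 16)*6)/887 + (2509 - 1*(-1153))/(-30)) = 1/(-4*6*(1/887) + (2509 + 1153)*(-1/30)) = 1/(-24*1/887 + 3662*(-1/30)) = 1/(-24/887 - 1831/15) = 1/(-1624457/13305) = -13305/1624457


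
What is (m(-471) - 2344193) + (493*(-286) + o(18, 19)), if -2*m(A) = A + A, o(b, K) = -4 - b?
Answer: -2484742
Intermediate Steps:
m(A) = -A (m(A) = -(A + A)/2 = -A)
(m(-471) - 2344193) + (493*(-286) + o(18, 19)) = (-1*(-471) - 2344193) + (493*(-286) + (-4 - 1*18)) = (471 - 2344193) + (-140998 + (-4 - 18)) = -2343722 + (-140998 - 22) = -2343722 - 141020 = -2484742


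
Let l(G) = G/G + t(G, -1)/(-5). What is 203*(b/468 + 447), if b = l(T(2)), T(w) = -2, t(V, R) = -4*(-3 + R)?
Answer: 212331707/2340 ≈ 90740.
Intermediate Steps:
t(V, R) = 12 - 4*R
l(G) = -11/5 (l(G) = G/G + (12 - 4*(-1))/(-5) = 1 + (12 + 4)*(-⅕) = 1 + 16*(-⅕) = 1 - 16/5 = -11/5)
b = -11/5 ≈ -2.2000
203*(b/468 + 447) = 203*(-11/5/468 + 447) = 203*(-11/5*1/468 + 447) = 203*(-11/2340 + 447) = 203*(1045969/2340) = 212331707/2340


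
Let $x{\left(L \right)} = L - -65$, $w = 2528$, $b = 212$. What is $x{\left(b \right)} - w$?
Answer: $-2251$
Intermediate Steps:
$x{\left(L \right)} = 65 + L$ ($x{\left(L \right)} = L + 65 = 65 + L$)
$x{\left(b \right)} - w = \left(65 + 212\right) - 2528 = 277 - 2528 = -2251$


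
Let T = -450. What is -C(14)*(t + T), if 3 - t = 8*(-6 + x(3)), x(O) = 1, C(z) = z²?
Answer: 79772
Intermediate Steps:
t = 43 (t = 3 - 8*(-6 + 1) = 3 - 8*(-5) = 3 - 1*(-40) = 3 + 40 = 43)
-C(14)*(t + T) = -14²*(43 - 450) = -196*(-407) = -1*(-79772) = 79772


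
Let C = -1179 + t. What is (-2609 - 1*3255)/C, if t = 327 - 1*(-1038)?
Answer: -2932/93 ≈ -31.527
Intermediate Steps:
t = 1365 (t = 327 + 1038 = 1365)
C = 186 (C = -1179 + 1365 = 186)
(-2609 - 1*3255)/C = (-2609 - 1*3255)/186 = (-2609 - 3255)*(1/186) = -5864*1/186 = -2932/93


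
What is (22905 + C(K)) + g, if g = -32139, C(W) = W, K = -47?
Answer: -9281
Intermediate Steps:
(22905 + C(K)) + g = (22905 - 47) - 32139 = 22858 - 32139 = -9281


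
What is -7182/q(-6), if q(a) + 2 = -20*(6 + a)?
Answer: 3591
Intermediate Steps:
q(a) = -122 - 20*a (q(a) = -2 - 20*(6 + a) = -2 + (-120 - 20*a) = -122 - 20*a)
-7182/q(-6) = -7182/(-122 - 20*(-6)) = -7182/(-122 + 120) = -7182/(-2) = -7182*(-½) = 3591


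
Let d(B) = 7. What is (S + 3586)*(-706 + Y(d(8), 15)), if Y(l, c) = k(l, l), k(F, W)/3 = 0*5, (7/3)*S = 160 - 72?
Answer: -17908396/7 ≈ -2.5583e+6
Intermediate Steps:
S = 264/7 (S = 3*(160 - 72)/7 = (3/7)*88 = 264/7 ≈ 37.714)
k(F, W) = 0 (k(F, W) = 3*(0*5) = 3*0 = 0)
Y(l, c) = 0
(S + 3586)*(-706 + Y(d(8), 15)) = (264/7 + 3586)*(-706 + 0) = (25366/7)*(-706) = -17908396/7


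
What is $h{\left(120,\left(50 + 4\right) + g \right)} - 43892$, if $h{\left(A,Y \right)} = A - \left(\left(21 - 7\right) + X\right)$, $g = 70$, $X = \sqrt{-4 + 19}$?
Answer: $-43786 - \sqrt{15} \approx -43790.0$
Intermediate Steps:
$X = \sqrt{15} \approx 3.873$
$h{\left(A,Y \right)} = -14 + A - \sqrt{15}$ ($h{\left(A,Y \right)} = A - \left(\left(21 - 7\right) + \sqrt{15}\right) = A - \left(14 + \sqrt{15}\right) = -14 + A - \sqrt{15}$)
$h{\left(120,\left(50 + 4\right) + g \right)} - 43892 = \left(-14 + 120 - \sqrt{15}\right) - 43892 = \left(106 - \sqrt{15}\right) - 43892 = -43786 - \sqrt{15}$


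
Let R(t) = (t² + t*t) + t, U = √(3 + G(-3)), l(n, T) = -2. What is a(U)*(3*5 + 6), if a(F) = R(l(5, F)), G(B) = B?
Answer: 126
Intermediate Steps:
U = 0 (U = √(3 - 3) = √0 = 0)
R(t) = t + 2*t² (R(t) = (t² + t²) + t = 2*t² + t = t + 2*t²)
a(F) = 6 (a(F) = -2*(1 + 2*(-2)) = -2*(1 - 4) = -2*(-3) = 6)
a(U)*(3*5 + 6) = 6*(3*5 + 6) = 6*(15 + 6) = 6*21 = 126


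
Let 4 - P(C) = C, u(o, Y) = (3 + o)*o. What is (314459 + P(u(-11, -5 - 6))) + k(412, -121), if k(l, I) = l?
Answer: 314787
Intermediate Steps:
u(o, Y) = o*(3 + o)
P(C) = 4 - C
(314459 + P(u(-11, -5 - 6))) + k(412, -121) = (314459 + (4 - (-11)*(3 - 11))) + 412 = (314459 + (4 - (-11)*(-8))) + 412 = (314459 + (4 - 1*88)) + 412 = (314459 + (4 - 88)) + 412 = (314459 - 84) + 412 = 314375 + 412 = 314787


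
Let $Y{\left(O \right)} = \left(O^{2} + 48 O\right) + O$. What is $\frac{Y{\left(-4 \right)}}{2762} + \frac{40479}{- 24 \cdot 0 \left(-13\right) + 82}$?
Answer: $\frac{55894119}{113242} \approx 493.58$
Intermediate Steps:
$Y{\left(O \right)} = O^{2} + 49 O$
$\frac{Y{\left(-4 \right)}}{2762} + \frac{40479}{- 24 \cdot 0 \left(-13\right) + 82} = \frac{\left(-4\right) \left(49 - 4\right)}{2762} + \frac{40479}{- 24 \cdot 0 \left(-13\right) + 82} = \left(-4\right) 45 \cdot \frac{1}{2762} + \frac{40479}{\left(-24\right) 0 + 82} = \left(-180\right) \frac{1}{2762} + \frac{40479}{0 + 82} = - \frac{90}{1381} + \frac{40479}{82} = \frac{55894119}{113242}$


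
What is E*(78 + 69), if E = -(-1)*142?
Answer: 20874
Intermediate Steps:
E = 142 (E = -1*(-142) = 142)
E*(78 + 69) = 142*(78 + 69) = 142*147 = 20874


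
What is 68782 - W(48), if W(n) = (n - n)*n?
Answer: 68782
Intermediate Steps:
W(n) = 0 (W(n) = 0*n = 0)
68782 - W(48) = 68782 - 1*0 = 68782 + 0 = 68782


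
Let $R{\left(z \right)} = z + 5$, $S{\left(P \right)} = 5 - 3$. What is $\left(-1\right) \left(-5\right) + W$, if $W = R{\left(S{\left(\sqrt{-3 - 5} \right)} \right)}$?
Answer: $12$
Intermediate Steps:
$S{\left(P \right)} = 2$ ($S{\left(P \right)} = 5 - 3 = 2$)
$R{\left(z \right)} = 5 + z$
$W = 7$ ($W = 5 + 2 = 7$)
$\left(-1\right) \left(-5\right) + W = \left(-1\right) \left(-5\right) + 7 = 5 + 7 = 12$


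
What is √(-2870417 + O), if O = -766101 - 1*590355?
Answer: I*√4226873 ≈ 2055.9*I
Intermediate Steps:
O = -1356456 (O = -766101 - 590355 = -1356456)
√(-2870417 + O) = √(-2870417 - 1356456) = √(-4226873) = I*√4226873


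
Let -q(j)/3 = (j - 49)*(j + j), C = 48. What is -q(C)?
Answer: -288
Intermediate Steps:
q(j) = -6*j*(-49 + j) (q(j) = -3*(j - 49)*(j + j) = -3*(-49 + j)*2*j = -6*j*(-49 + j))
-q(C) = -6*48*(49 - 1*48) = -6*48*(49 - 48) = -6*48 = -1*288 = -288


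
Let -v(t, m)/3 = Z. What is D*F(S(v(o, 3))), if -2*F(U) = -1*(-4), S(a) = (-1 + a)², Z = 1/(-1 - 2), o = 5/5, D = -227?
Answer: 454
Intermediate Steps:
o = 1 (o = 5*(⅕) = 1)
Z = -⅓ (Z = 1/(-3) = -⅓ ≈ -0.33333)
v(t, m) = 1 (v(t, m) = -3*(-⅓) = 1)
F(U) = -2 (F(U) = -(-1)*(-4)/2 = -½*4 = -2)
D*F(S(v(o, 3))) = -227*(-2) = 454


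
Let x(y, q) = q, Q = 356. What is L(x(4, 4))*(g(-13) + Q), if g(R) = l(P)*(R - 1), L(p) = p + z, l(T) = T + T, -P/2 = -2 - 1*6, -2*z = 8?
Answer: 0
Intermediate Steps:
z = -4 (z = -½*8 = -4)
P = 16 (P = -2*(-2 - 1*6) = -2*(-2 - 6) = -2*(-8) = 16)
l(T) = 2*T
L(p) = -4 + p (L(p) = p - 4 = -4 + p)
g(R) = -32 + 32*R (g(R) = (2*16)*(R - 1) = 32*(-1 + R) = -32 + 32*R)
L(x(4, 4))*(g(-13) + Q) = (-4 + 4)*((-32 + 32*(-13)) + 356) = 0*((-32 - 416) + 356) = 0*(-448 + 356) = 0*(-92) = 0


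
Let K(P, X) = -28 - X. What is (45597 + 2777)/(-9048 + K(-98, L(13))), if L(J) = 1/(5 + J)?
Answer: -870732/163369 ≈ -5.3298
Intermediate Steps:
(45597 + 2777)/(-9048 + K(-98, L(13))) = (45597 + 2777)/(-9048 + (-28 - 1/(5 + 13))) = 48374/(-9048 + (-28 - 1/18)) = 48374/(-9048 - 505/18) = 48374/(-163369/18) = 48374*(-18/163369) = -870732/163369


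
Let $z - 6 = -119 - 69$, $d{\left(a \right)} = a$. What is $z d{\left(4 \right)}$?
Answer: $-728$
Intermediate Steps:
$z = -182$ ($z = 6 - 188 = -182$)
$z d{\left(4 \right)} = \left(-182\right) 4 = -728$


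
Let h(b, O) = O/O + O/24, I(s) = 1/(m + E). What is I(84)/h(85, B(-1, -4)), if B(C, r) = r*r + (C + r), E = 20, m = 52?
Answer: 1/105 ≈ 0.0095238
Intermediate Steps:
B(C, r) = C + r + r² (B(C, r) = r² + (C + r) = C + r + r²)
I(s) = 1/72 (I(s) = 1/(52 + 20) = 1/72)
h(b, O) = 1 + O/24 (h(b, O) = 1 + O*(1/24) = 1 + O/24)
I(84)/h(85, B(-1, -4)) = 1/(72*(1 + (-1 - 4 + (-4)²)/24)) = 1/(72*(1 + (-1 - 4 + 16)/24)) = 1/(72*(1 + (1/24)*11)) = 1/(72*(1 + 11/24)) = 1/(72*(35/24)) = (1/72)*(24/35) = 1/105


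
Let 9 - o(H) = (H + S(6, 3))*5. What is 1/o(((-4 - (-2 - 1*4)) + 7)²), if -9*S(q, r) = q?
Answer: -3/1178 ≈ -0.0025467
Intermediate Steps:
S(q, r) = -q/9
o(H) = 37/3 - 5*H (o(H) = 9 - (H - ⅑*6)*5 = 9 - (H - ⅔)*5 = 9 - (-⅔ + H)*5 = 9 - (-10/3 + 5*H) = 9 + (10/3 - 5*H) = 37/3 - 5*H)
1/o(((-4 - (-2 - 1*4)) + 7)²) = 1/(37/3 - 5*((-4 - (-2 - 1*4)) + 7)²) = 1/(37/3 - 5*((-4 - (-2 - 4)) + 7)²) = 1/(37/3 - 5*((-4 - 1*(-6)) + 7)²) = 1/(37/3 - 5*((-4 + 6) + 7)²) = 1/(37/3 - 5*(2 + 7)²) = 1/(37/3 - 5*9²) = 1/(37/3 - 5*81) = 1/(37/3 - 405) = 1/(-1178/3) = -3/1178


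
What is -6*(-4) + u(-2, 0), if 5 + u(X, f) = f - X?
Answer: 21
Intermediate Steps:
u(X, f) = -5 + f - X (u(X, f) = -5 + (f - X) = -5 + f - X)
-6*(-4) + u(-2, 0) = -6*(-4) + (-5 + 0 - 1*(-2)) = 24 + (-5 + 0 + 2) = 24 - 3 = 21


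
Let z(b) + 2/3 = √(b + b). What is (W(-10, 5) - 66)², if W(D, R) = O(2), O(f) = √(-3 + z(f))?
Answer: (198 - I*√15)²/9 ≈ 4354.3 - 170.41*I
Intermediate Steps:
z(b) = -⅔ + √2*√b (z(b) = -⅔ + √(b + b) = -⅔ + √(2*b) = -⅔ + √2*√b)
O(f) = √(-11/3 + √2*√f) (O(f) = √(-3 + (-⅔ + √2*√f)) = √(-11/3 + √2*√f))
W(D, R) = I*√15/3 (W(D, R) = √(-33 + 9*√2*√2)/3 = √(-33 + 18)/3 = √(-15)/3 = (I*√15)/3 = I*√15/3)
(W(-10, 5) - 66)² = (I*√15/3 - 66)² = (-66 + I*√15/3)²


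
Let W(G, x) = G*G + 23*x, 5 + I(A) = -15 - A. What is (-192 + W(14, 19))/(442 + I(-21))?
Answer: 441/443 ≈ 0.99549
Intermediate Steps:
I(A) = -20 - A (I(A) = -5 + (-15 - A) = -20 - A)
W(G, x) = G² + 23*x
(-192 + W(14, 19))/(442 + I(-21)) = (-192 + (14² + 23*19))/(442 + (-20 - 1*(-21))) = (-192 + (196 + 437))/(442 + (-20 + 21)) = (-192 + 633)/(442 + 1) = 441/443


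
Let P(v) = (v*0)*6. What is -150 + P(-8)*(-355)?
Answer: -150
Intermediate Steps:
P(v) = 0 (P(v) = 0*6 = 0)
-150 + P(-8)*(-355) = -150 + 0*(-355) = -150 + 0 = -150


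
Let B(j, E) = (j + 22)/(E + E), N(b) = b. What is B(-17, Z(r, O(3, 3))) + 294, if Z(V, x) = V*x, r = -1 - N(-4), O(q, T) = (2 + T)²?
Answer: 8821/30 ≈ 294.03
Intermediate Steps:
r = 3 (r = -1 - 1*(-4) = -1 + 4 = 3)
B(j, E) = (22 + j)/(2*E) (B(j, E) = (22 + j)/((2*E)) = (22 + j)*(1/(2*E)) = (22 + j)/(2*E))
B(-17, Z(r, O(3, 3))) + 294 = (22 - 17)/(2*((3*(2 + 3)²))) + 294 = (½)*5/(3*5²) + 294 = (½)*5/(3*25) + 294 = (½)*5/75 + 294 = (½)*(1/75)*5 + 294 = 1/30 + 294 = 8821/30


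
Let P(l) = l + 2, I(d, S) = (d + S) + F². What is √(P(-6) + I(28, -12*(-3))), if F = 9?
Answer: √141 ≈ 11.874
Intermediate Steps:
I(d, S) = 81 + S + d (I(d, S) = (d + S) + 9² = (S + d) + 81 = 81 + S + d)
P(l) = 2 + l
√(P(-6) + I(28, -12*(-3))) = √((2 - 6) + (81 - 12*(-3) + 28)) = √(-4 + (81 + 36 + 28)) = √(-4 + 145) = √141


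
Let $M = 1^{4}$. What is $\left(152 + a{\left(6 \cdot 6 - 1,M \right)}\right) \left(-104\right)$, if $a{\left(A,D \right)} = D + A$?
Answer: $-19552$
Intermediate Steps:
$M = 1$
$a{\left(A,D \right)} = A + D$
$\left(152 + a{\left(6 \cdot 6 - 1,M \right)}\right) \left(-104\right) = \left(152 + \left(\left(6 \cdot 6 - 1\right) + 1\right)\right) \left(-104\right) = \left(152 + \left(\left(36 - 1\right) + 1\right)\right) \left(-104\right) = \left(152 + \left(35 + 1\right)\right) \left(-104\right) = \left(152 + 36\right) \left(-104\right) = 188 \left(-104\right) = -19552$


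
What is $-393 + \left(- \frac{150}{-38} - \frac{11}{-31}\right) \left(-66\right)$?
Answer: $- \frac{398721}{589} \approx -676.95$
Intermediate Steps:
$-393 + \left(- \frac{150}{-38} - \frac{11}{-31}\right) \left(-66\right) = -393 + \left(\left(-150\right) \left(- \frac{1}{38}\right) - - \frac{11}{31}\right) \left(-66\right) = -393 + \left(\frac{75}{19} + \frac{11}{31}\right) \left(-66\right) = -393 + \frac{2534}{589} \left(-66\right) = -393 - \frac{167244}{589} = - \frac{398721}{589}$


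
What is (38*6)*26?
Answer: 5928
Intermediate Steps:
(38*6)*26 = 228*26 = 5928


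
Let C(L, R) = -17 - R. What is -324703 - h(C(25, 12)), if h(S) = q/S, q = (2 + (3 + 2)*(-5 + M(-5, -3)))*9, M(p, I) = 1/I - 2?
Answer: -9416699/29 ≈ -3.2471e+5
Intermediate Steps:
M(p, I) = -2 + 1/I
q = -312 (q = (2 + (3 + 2)*(-5 + (-2 + 1/(-3))))*9 = (2 + 5*(-5 + (-2 - ⅓)))*9 = (2 + 5*(-5 - 7/3))*9 = (2 + 5*(-22/3))*9 = (2 - 110/3)*9 = -104/3*9 = -312)
h(S) = -312/S
-324703 - h(C(25, 12)) = -324703 - (-312)/(-17 - 1*12) = -324703 - (-312)/(-17 - 12) = -324703 - (-312)/(-29) = -324703 - (-312)*(-1)/29 = -324703 - 1*312/29 = -324703 - 312/29 = -9416699/29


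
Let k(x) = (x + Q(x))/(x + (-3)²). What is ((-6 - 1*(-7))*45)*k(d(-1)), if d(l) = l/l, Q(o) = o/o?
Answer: 9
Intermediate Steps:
Q(o) = 1
d(l) = 1
k(x) = (1 + x)/(9 + x) (k(x) = (x + 1)/(x + (-3)²) = (1 + x)/(x + 9) = (1 + x)/(9 + x))
((-6 - 1*(-7))*45)*k(d(-1)) = ((-6 - 1*(-7))*45)*((1 + 1)/(9 + 1)) = ((-6 + 7)*45)*(2/10) = (1*45)*((⅒)*2) = 45*(⅕) = 9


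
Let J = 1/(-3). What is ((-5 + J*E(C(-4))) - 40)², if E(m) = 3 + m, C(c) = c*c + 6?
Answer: 25600/9 ≈ 2844.4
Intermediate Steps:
C(c) = 6 + c² (C(c) = c² + 6 = 6 + c²)
J = -⅓ ≈ -0.33333
((-5 + J*E(C(-4))) - 40)² = ((-5 - (3 + (6 + (-4)²))/3) - 40)² = ((-5 - (3 + (6 + 16))/3) - 40)² = ((-5 - (3 + 22)/3) - 40)² = ((-5 - ⅓*25) - 40)² = ((-5 - 25/3) - 40)² = (-40/3 - 40)² = (-160/3)² = 25600/9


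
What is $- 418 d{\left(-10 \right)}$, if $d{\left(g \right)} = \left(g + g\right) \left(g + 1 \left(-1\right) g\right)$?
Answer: $0$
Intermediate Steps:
$d{\left(g \right)} = 0$ ($d{\left(g \right)} = 2 g \left(g - g\right) = 2 g 0 = 0$)
$- 418 d{\left(-10 \right)} = \left(-418\right) 0 = 0$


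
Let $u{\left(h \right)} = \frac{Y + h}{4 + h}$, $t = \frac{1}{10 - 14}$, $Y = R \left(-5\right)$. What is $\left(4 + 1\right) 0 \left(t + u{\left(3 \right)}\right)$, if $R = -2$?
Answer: $0$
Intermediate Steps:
$Y = 10$ ($Y = \left(-2\right) \left(-5\right) = 10$)
$t = - \frac{1}{4}$ ($t = \frac{1}{-4} = - \frac{1}{4} \approx -0.25$)
$u{\left(h \right)} = \frac{10 + h}{4 + h}$
$\left(4 + 1\right) 0 \left(t + u{\left(3 \right)}\right) = \left(4 + 1\right) 0 \left(- \frac{1}{4} + \frac{10 + 3}{4 + 3}\right) = 5 \cdot 0 \left(- \frac{1}{4} + \frac{1}{7} \cdot 13\right) = 0 \left(- \frac{1}{4} + \frac{1}{7} \cdot 13\right) = 0 \left(- \frac{1}{4} + \frac{13}{7}\right) = 0 \cdot \frac{45}{28} = 0$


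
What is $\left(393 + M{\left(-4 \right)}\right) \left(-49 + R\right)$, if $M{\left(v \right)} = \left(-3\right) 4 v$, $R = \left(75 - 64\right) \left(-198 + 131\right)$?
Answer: $-346626$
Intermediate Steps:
$R = -737$ ($R = 11 \left(-67\right) = -737$)
$M{\left(v \right)} = - 12 v$
$\left(393 + M{\left(-4 \right)}\right) \left(-49 + R\right) = \left(393 - -48\right) \left(-49 - 737\right) = \left(393 + 48\right) \left(-786\right) = 441 \left(-786\right) = -346626$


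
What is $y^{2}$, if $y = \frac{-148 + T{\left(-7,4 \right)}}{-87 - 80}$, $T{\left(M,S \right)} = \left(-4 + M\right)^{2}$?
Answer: $\frac{729}{27889} \approx 0.026139$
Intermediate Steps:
$y = \frac{27}{167}$ ($y = \frac{-148 + \left(-4 - 7\right)^{2}}{-87 - 80} = \frac{-148 + \left(-11\right)^{2}}{-167} = \left(-148 + 121\right) \left(- \frac{1}{167}\right) = \left(-27\right) \left(- \frac{1}{167}\right) = \frac{27}{167} \approx 0.16168$)
$y^{2} = \left(\frac{27}{167}\right)^{2} = \frac{729}{27889}$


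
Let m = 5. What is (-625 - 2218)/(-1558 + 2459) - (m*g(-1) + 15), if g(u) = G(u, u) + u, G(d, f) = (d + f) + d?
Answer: 1662/901 ≈ 1.8446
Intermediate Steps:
G(d, f) = f + 2*d
g(u) = 4*u (g(u) = (u + 2*u) + u = 3*u + u = 4*u)
(-625 - 2218)/(-1558 + 2459) - (m*g(-1) + 15) = (-625 - 2218)/(-1558 + 2459) - (5*(4*(-1)) + 15) = -2843/901 - (5*(-4) + 15) = -2843*1/901 - (-20 + 15) = -2843/901 - 1*(-5) = -2843/901 + 5 = 1662/901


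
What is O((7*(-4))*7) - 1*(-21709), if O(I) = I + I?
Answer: 21317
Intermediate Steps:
O(I) = 2*I
O((7*(-4))*7) - 1*(-21709) = 2*((7*(-4))*7) - 1*(-21709) = 2*(-28*7) + 21709 = 2*(-196) + 21709 = -392 + 21709 = 21317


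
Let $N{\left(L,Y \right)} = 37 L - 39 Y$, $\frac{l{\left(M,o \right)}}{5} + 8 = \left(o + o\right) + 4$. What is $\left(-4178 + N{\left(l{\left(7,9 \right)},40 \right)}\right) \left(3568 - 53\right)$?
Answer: $-11065220$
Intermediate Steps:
$l{\left(M,o \right)} = -20 + 10 o$ ($l{\left(M,o \right)} = -40 + 5 \left(\left(o + o\right) + 4\right) = -40 + 5 \left(2 o + 4\right) = -40 + 5 \left(4 + 2 o\right) = -40 + \left(20 + 10 o\right) = -20 + 10 o$)
$N{\left(L,Y \right)} = - 39 Y + 37 L$
$\left(-4178 + N{\left(l{\left(7,9 \right)},40 \right)}\right) \left(3568 - 53\right) = \left(-4178 + \left(\left(-39\right) 40 + 37 \left(-20 + 10 \cdot 9\right)\right)\right) \left(3568 - 53\right) = \left(-4178 - \left(1560 - 37 \left(-20 + 90\right)\right)\right) 3515 = \left(-4178 + \left(-1560 + 37 \cdot 70\right)\right) 3515 = \left(-4178 + \left(-1560 + 2590\right)\right) 3515 = \left(-4178 + 1030\right) 3515 = \left(-3148\right) 3515 = -11065220$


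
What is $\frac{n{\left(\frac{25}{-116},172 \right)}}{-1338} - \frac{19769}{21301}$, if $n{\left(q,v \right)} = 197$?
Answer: $- \frac{30647219}{28500738} \approx -1.0753$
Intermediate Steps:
$\frac{n{\left(\frac{25}{-116},172 \right)}}{-1338} - \frac{19769}{21301} = \frac{197}{-1338} - \frac{19769}{21301} = 197 \left(- \frac{1}{1338}\right) - \frac{19769}{21301} = - \frac{197}{1338} - \frac{19769}{21301} = - \frac{30647219}{28500738}$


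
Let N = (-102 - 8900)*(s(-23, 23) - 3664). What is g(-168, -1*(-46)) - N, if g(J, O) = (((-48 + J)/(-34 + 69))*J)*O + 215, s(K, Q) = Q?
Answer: -163641871/5 ≈ -3.2728e+7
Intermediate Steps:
g(J, O) = 215 + J*O*(-48/35 + J/35) (g(J, O) = (((-48 + J)/35)*J)*O + 215 = (((-48 + J)*(1/35))*J)*O + 215 = ((-48/35 + J/35)*J)*O + 215 = (J*(-48/35 + J/35))*O + 215 = J*O*(-48/35 + J/35) + 215 = 215 + J*O*(-48/35 + J/35))
N = 32776282 (N = (-102 - 8900)*(23 - 3664) = -9002*(-3641) = 32776282)
g(-168, -1*(-46)) - N = (215 - 48/35*(-168)*(-1*(-46)) + (1/35)*(-1*(-46))*(-168)²) - 1*32776282 = (215 - 48/35*(-168)*46 + (1/35)*46*28224) - 32776282 = (215 + 52992/5 + 185472/5) - 32776282 = 239539/5 - 32776282 = -163641871/5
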